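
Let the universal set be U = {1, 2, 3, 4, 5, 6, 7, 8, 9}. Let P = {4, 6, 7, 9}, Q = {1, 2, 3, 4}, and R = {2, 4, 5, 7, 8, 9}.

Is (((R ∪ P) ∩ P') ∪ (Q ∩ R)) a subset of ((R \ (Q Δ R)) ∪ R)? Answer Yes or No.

R ∪ P = {2, 4, 5, 6, 7, 8, 9}
P' = {1, 2, 3, 5, 8}
(R ∪ P) ∩ P' = {2, 5, 8}
Q ∩ R = {2, 4}
((R ∪ P) ∩ P') ∪ (Q ∩ R) = {2, 4, 5, 8}
Q Δ R = {1, 3, 5, 7, 8, 9}
R \ (Q Δ R) = {2, 4}
(R \ (Q Δ R)) ∪ R = {2, 4, 5, 7, 8, 9}
Every element of {2, 4, 5, 8} is in {2, 4, 5, 7, 8, 9}, so ((R ∪ P) ∩ P') ∪ (Q ∩ R) ⊆ (R \ (Q Δ R)) ∪ R.

Yes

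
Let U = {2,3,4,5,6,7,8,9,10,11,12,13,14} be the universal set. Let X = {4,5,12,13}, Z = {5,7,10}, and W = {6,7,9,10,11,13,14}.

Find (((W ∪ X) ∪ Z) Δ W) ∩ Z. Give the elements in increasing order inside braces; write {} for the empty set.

W ∪ X = {4,5,6,7,9,10,11,12,13,14}
(W ∪ X) ∪ Z = {4,5,6,7,9,10,11,12,13,14}
((W ∪ X) ∪ Z) Δ W = {4,5,12}
(((W ∪ X) ∪ Z) Δ W) ∩ Z = {5}

{5}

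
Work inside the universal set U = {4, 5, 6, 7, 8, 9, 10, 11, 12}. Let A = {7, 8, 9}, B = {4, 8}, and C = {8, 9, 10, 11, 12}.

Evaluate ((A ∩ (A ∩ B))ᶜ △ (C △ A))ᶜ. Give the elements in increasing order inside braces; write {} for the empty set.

{7, 8, 10, 11, 12}

A ∩ B = {8}
A ∩ (A ∩ B) = {8}
(A ∩ (A ∩ B))ᶜ = {4, 5, 6, 7, 9, 10, 11, 12}
C △ A = {7, 10, 11, 12}
(A ∩ (A ∩ B))ᶜ △ (C △ A) = {4, 5, 6, 9}
((A ∩ (A ∩ B))ᶜ △ (C △ A))ᶜ = {7, 8, 10, 11, 12}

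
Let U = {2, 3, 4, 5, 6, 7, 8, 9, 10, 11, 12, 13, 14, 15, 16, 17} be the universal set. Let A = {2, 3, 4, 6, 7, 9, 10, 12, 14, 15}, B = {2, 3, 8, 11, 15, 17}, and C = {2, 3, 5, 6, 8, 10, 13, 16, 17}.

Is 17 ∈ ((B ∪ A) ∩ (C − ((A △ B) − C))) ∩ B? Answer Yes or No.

Yes

17 ∈ B and 17 ∉ A, so 17 ∈ B ∪ A
17 ∉ A and 17 ∈ B, so 17 ∈ A △ B
17 ∈ (A △ B) and 17 ∈ C, so 17 ∉ (A △ B) − C
17 ∈ C and 17 ∉ ((A △ B) − C), so 17 ∈ C − ((A △ B) − C)
17 ∈ (B ∪ A) and 17 ∈ (C − ((A △ B) − C)), so 17 ∈ (B ∪ A) ∩ (C − ((A △ B) − C))
17 ∈ ((B ∪ A) ∩ (C − ((A △ B) − C))) and 17 ∈ B, so 17 ∈ ((B ∪ A) ∩ (C − ((A △ B) − C))) ∩ B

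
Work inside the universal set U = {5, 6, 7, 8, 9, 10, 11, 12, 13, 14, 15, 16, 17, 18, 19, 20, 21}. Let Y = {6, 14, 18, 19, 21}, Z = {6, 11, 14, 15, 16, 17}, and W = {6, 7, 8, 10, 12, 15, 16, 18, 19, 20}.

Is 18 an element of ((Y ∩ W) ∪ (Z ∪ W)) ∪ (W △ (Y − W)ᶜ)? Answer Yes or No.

Yes

18 ∈ Y and 18 ∈ W, so 18 ∈ Y ∩ W
18 ∉ Z and 18 ∈ W, so 18 ∈ Z ∪ W
18 ∈ (Y ∩ W) and 18 ∈ (Z ∪ W), so 18 ∈ (Y ∩ W) ∪ (Z ∪ W)
18 ∈ Y and 18 ∈ W, so 18 ∉ Y − W
18 ∈ (Y − W)ᶜ since 18 ∉ (Y − W)
18 ∈ W and 18 ∈ (Y − W)ᶜ, so 18 ∉ W △ (Y − W)ᶜ
18 ∈ ((Y ∩ W) ∪ (Z ∪ W)) and 18 ∉ (W △ (Y − W)ᶜ), so 18 ∈ ((Y ∩ W) ∪ (Z ∪ W)) ∪ (W △ (Y − W)ᶜ)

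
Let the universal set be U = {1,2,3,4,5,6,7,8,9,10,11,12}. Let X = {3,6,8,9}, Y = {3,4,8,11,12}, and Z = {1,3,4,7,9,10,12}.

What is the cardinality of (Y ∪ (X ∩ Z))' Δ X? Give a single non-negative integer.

X ∩ Z = {3,9}
Y ∪ (X ∩ Z) = {3,4,8,9,11,12}
(Y ∪ (X ∩ Z))' = {1,2,5,6,7,10}
(Y ∪ (X ∩ Z))' Δ X = {1,2,3,5,7,8,9,10}
|(Y ∪ (X ∩ Z))' Δ X| = 8

8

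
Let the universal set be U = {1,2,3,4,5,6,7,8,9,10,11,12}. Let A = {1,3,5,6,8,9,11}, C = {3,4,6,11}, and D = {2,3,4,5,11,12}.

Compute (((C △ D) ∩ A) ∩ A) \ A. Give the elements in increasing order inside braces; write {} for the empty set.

C △ D = {2,5,6,12}
(C △ D) ∩ A = {5,6}
((C △ D) ∩ A) ∩ A = {5,6}
(((C △ D) ∩ A) ∩ A) \ A = {}

{}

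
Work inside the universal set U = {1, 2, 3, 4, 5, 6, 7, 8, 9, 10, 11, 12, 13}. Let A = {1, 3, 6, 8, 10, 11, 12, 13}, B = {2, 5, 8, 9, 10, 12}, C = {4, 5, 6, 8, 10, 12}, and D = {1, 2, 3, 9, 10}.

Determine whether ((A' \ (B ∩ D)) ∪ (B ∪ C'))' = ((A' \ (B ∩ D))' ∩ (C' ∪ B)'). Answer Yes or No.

A' = {2, 4, 5, 7, 9}
B ∩ D = {2, 9, 10}
A' \ (B ∩ D) = {4, 5, 7}
C' = {1, 2, 3, 7, 9, 11, 13}
B ∪ C' = {1, 2, 3, 5, 7, 8, 9, 10, 11, 12, 13}
(A' \ (B ∩ D)) ∪ (B ∪ C') = {1, 2, 3, 4, 5, 7, 8, 9, 10, 11, 12, 13}
((A' \ (B ∩ D)) ∪ (B ∪ C'))' = {6}
(A' \ (B ∩ D))' = {1, 2, 3, 6, 8, 9, 10, 11, 12, 13}
C' ∪ B = {1, 2, 3, 5, 7, 8, 9, 10, 11, 12, 13}
(C' ∪ B)' = {4, 6}
(A' \ (B ∩ D))' ∩ (C' ∪ B)' = {6}
Both equal {6}, so ((A' \ (B ∩ D)) ∪ (B ∪ C'))' = (A' \ (B ∩ D))' ∩ (C' ∪ B)'.

Yes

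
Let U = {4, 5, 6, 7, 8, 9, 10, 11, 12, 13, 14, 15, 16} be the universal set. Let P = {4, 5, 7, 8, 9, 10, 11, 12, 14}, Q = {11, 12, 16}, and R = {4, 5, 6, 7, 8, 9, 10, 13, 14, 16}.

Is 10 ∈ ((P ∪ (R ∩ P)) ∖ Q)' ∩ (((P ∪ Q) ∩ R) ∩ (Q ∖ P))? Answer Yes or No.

No

10 ∈ R and 10 ∈ P, so 10 ∈ R ∩ P
10 ∈ P and 10 ∈ (R ∩ P), so 10 ∈ P ∪ (R ∩ P)
10 ∈ (P ∪ (R ∩ P)) and 10 ∉ Q, so 10 ∈ (P ∪ (R ∩ P)) ∖ Q
10 ∉ ((P ∪ (R ∩ P)) ∖ Q)' since 10 ∈ ((P ∪ (R ∩ P)) ∖ Q)
10 ∈ P and 10 ∉ Q, so 10 ∈ P ∪ Q
10 ∈ (P ∪ Q) and 10 ∈ R, so 10 ∈ (P ∪ Q) ∩ R
10 ∉ Q and 10 ∈ P, so 10 ∉ Q ∖ P
10 ∈ ((P ∪ Q) ∩ R) and 10 ∉ (Q ∖ P), so 10 ∉ ((P ∪ Q) ∩ R) ∩ (Q ∖ P)
10 ∉ ((P ∪ (R ∩ P)) ∖ Q)' and 10 ∉ (((P ∪ Q) ∩ R) ∩ (Q ∖ P)), so 10 ∉ ((P ∪ (R ∩ P)) ∖ Q)' ∩ (((P ∪ Q) ∩ R) ∩ (Q ∖ P))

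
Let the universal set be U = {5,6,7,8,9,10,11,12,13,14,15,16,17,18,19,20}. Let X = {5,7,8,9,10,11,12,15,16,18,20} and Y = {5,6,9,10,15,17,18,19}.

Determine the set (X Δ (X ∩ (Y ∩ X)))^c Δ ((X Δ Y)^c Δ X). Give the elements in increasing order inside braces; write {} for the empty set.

Y ∩ X = {5,9,10,15,18}
X ∩ (Y ∩ X) = {5,9,10,15,18}
X Δ (X ∩ (Y ∩ X)) = {7,8,11,12,16,20}
(X Δ (X ∩ (Y ∩ X)))^c = {5,6,9,10,13,14,15,17,18,19}
X Δ Y = {6,7,8,11,12,16,17,19,20}
(X Δ Y)^c = {5,9,10,13,14,15,18}
(X Δ Y)^c Δ X = {7,8,11,12,13,14,16,20}
(X Δ (X ∩ (Y ∩ X)))^c Δ ((X Δ Y)^c Δ X) = {5,6,7,8,9,10,11,12,15,16,17,18,19,20}

{5,6,7,8,9,10,11,12,15,16,17,18,19,20}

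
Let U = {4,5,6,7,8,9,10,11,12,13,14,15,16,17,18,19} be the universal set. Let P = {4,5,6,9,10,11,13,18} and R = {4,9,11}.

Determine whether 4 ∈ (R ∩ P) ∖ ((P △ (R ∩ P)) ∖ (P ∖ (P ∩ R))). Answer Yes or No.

4 ∈ R and 4 ∈ P, so 4 ∈ R ∩ P
4 ∈ R and 4 ∈ P, so 4 ∈ R ∩ P
4 ∈ P and 4 ∈ (R ∩ P), so 4 ∉ P △ (R ∩ P)
4 ∈ P and 4 ∈ R, so 4 ∈ P ∩ R
4 ∈ P and 4 ∈ (P ∩ R), so 4 ∉ P ∖ (P ∩ R)
4 ∉ (P △ (R ∩ P)) and 4 ∉ (P ∖ (P ∩ R)), so 4 ∉ (P △ (R ∩ P)) ∖ (P ∖ (P ∩ R))
4 ∈ (R ∩ P) and 4 ∉ ((P △ (R ∩ P)) ∖ (P ∖ (P ∩ R))), so 4 ∈ (R ∩ P) ∖ ((P △ (R ∩ P)) ∖ (P ∖ (P ∩ R)))

Yes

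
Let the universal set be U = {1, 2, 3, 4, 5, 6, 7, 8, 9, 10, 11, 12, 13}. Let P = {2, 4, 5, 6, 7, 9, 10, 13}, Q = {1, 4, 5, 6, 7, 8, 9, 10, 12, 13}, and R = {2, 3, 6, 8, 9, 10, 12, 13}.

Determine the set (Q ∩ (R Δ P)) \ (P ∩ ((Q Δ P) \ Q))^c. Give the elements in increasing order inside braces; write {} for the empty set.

{}

R Δ P = {3, 4, 5, 7, 8, 12}
Q ∩ (R Δ P) = {4, 5, 7, 8, 12}
Q Δ P = {1, 2, 8, 12}
(Q Δ P) \ Q = {2}
P ∩ ((Q Δ P) \ Q) = {2}
(P ∩ ((Q Δ P) \ Q))^c = {1, 3, 4, 5, 6, 7, 8, 9, 10, 11, 12, 13}
(Q ∩ (R Δ P)) \ (P ∩ ((Q Δ P) \ Q))^c = {}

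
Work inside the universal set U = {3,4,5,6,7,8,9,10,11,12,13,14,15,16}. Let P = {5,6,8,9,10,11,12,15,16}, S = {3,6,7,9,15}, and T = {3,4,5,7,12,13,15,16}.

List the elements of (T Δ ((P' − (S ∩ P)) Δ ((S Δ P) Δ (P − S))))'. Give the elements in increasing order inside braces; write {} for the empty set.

P' = {3,4,7,13,14}
S ∩ P = {6,9,15}
P' − (S ∩ P) = {3,4,7,13,14}
S Δ P = {3,5,7,8,10,11,12,16}
P − S = {5,8,10,11,12,16}
(S Δ P) Δ (P − S) = {3,7}
(P' − (S ∩ P)) Δ ((S Δ P) Δ (P − S)) = {4,13,14}
T Δ ((P' − (S ∩ P)) Δ ((S Δ P) Δ (P − S))) = {3,5,7,12,14,15,16}
(T Δ ((P' − (S ∩ P)) Δ ((S Δ P) Δ (P − S))))' = {4,6,8,9,10,11,13}

{4,6,8,9,10,11,13}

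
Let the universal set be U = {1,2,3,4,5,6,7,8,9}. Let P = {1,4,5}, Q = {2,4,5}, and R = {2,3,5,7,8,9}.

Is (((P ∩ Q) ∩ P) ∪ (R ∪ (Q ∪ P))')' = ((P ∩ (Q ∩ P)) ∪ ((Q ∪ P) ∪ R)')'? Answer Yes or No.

P ∩ Q = {4,5}
(P ∩ Q) ∩ P = {4,5}
Q ∪ P = {1,2,4,5}
R ∪ (Q ∪ P) = {1,2,3,4,5,7,8,9}
(R ∪ (Q ∪ P))' = {6}
((P ∩ Q) ∩ P) ∪ (R ∪ (Q ∪ P))' = {4,5,6}
(((P ∩ Q) ∩ P) ∪ (R ∪ (Q ∪ P))')' = {1,2,3,7,8,9}
Q ∩ P = {4,5}
P ∩ (Q ∩ P) = {4,5}
(Q ∪ P) ∪ R = {1,2,3,4,5,7,8,9}
((Q ∪ P) ∪ R)' = {6}
(P ∩ (Q ∩ P)) ∪ ((Q ∪ P) ∪ R)' = {4,5,6}
((P ∩ (Q ∩ P)) ∪ ((Q ∪ P) ∪ R)')' = {1,2,3,7,8,9}
Both equal {1,2,3,7,8,9}, so (((P ∩ Q) ∩ P) ∪ (R ∪ (Q ∪ P))')' = ((P ∩ (Q ∩ P)) ∪ ((Q ∪ P) ∪ R)')'.

Yes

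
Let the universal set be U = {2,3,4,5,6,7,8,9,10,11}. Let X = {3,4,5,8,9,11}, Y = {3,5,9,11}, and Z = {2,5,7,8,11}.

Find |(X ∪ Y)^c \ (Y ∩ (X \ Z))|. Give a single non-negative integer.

X ∪ Y = {3,4,5,8,9,11}
(X ∪ Y)^c = {2,6,7,10}
X \ Z = {3,4,9}
Y ∩ (X \ Z) = {3,9}
(X ∪ Y)^c \ (Y ∩ (X \ Z)) = {2,6,7,10}
|(X ∪ Y)^c \ (Y ∩ (X \ Z))| = 4

4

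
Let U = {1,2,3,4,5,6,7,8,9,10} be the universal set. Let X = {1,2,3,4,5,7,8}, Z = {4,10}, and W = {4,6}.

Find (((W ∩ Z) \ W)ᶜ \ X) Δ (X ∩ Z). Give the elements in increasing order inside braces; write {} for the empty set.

{4,6,9,10}

W ∩ Z = {4}
(W ∩ Z) \ W = {}
((W ∩ Z) \ W)ᶜ = {1,2,3,4,5,6,7,8,9,10}
((W ∩ Z) \ W)ᶜ \ X = {6,9,10}
X ∩ Z = {4}
(((W ∩ Z) \ W)ᶜ \ X) Δ (X ∩ Z) = {4,6,9,10}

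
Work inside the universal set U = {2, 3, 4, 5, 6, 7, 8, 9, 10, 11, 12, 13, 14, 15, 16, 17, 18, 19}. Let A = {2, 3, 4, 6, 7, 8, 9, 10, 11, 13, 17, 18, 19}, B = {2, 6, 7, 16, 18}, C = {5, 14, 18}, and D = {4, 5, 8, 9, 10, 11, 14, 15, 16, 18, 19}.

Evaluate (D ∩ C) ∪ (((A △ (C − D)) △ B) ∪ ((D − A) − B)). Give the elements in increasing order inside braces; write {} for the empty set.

{3, 4, 5, 8, 9, 10, 11, 13, 14, 15, 16, 17, 18, 19}

D ∩ C = {5, 14, 18}
C − D = {}
A △ (C − D) = {2, 3, 4, 6, 7, 8, 9, 10, 11, 13, 17, 18, 19}
(A △ (C − D)) △ B = {3, 4, 8, 9, 10, 11, 13, 16, 17, 19}
D − A = {5, 14, 15, 16}
(D − A) − B = {5, 14, 15}
((A △ (C − D)) △ B) ∪ ((D − A) − B) = {3, 4, 5, 8, 9, 10, 11, 13, 14, 15, 16, 17, 19}
(D ∩ C) ∪ (((A △ (C − D)) △ B) ∪ ((D − A) − B)) = {3, 4, 5, 8, 9, 10, 11, 13, 14, 15, 16, 17, 18, 19}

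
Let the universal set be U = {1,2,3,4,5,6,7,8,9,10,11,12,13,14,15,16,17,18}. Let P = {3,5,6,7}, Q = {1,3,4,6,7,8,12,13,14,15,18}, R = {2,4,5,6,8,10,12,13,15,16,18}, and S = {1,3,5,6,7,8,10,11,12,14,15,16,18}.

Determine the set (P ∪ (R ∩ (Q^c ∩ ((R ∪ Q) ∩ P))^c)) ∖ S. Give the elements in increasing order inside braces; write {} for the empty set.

Q^c = {2,5,9,10,11,16,17}
R ∪ Q = {1,2,3,4,5,6,7,8,10,12,13,14,15,16,18}
(R ∪ Q) ∩ P = {3,5,6,7}
Q^c ∩ ((R ∪ Q) ∩ P) = {5}
(Q^c ∩ ((R ∪ Q) ∩ P))^c = {1,2,3,4,6,7,8,9,10,11,12,13,14,15,16,17,18}
R ∩ (Q^c ∩ ((R ∪ Q) ∩ P))^c = {2,4,6,8,10,12,13,15,16,18}
P ∪ (R ∩ (Q^c ∩ ((R ∪ Q) ∩ P))^c) = {2,3,4,5,6,7,8,10,12,13,15,16,18}
(P ∪ (R ∩ (Q^c ∩ ((R ∪ Q) ∩ P))^c)) ∖ S = {2,4,13}

{2,4,13}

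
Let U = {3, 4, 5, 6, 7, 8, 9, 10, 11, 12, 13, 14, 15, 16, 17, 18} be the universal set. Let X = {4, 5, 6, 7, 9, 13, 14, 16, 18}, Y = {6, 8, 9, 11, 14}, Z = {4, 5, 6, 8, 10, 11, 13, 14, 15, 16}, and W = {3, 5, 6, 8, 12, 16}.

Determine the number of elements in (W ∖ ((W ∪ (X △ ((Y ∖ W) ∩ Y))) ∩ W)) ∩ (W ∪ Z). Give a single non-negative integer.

Y ∖ W = {9, 11, 14}
(Y ∖ W) ∩ Y = {9, 11, 14}
X △ ((Y ∖ W) ∩ Y) = {4, 5, 6, 7, 11, 13, 16, 18}
W ∪ (X △ ((Y ∖ W) ∩ Y)) = {3, 4, 5, 6, 7, 8, 11, 12, 13, 16, 18}
(W ∪ (X △ ((Y ∖ W) ∩ Y))) ∩ W = {3, 5, 6, 8, 12, 16}
W ∖ ((W ∪ (X △ ((Y ∖ W) ∩ Y))) ∩ W) = {}
W ∪ Z = {3, 4, 5, 6, 8, 10, 11, 12, 13, 14, 15, 16}
(W ∖ ((W ∪ (X △ ((Y ∖ W) ∩ Y))) ∩ W)) ∩ (W ∪ Z) = {}
|(W ∖ ((W ∪ (X △ ((Y ∖ W) ∩ Y))) ∩ W)) ∩ (W ∪ Z)| = 0

0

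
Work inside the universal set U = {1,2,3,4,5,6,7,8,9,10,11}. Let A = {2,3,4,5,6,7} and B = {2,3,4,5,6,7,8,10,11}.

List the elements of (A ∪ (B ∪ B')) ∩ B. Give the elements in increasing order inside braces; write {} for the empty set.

{2,3,4,5,6,7,8,10,11}

B' = {1,9}
B ∪ B' = {1,2,3,4,5,6,7,8,9,10,11}
A ∪ (B ∪ B') = {1,2,3,4,5,6,7,8,9,10,11}
(A ∪ (B ∪ B')) ∩ B = {2,3,4,5,6,7,8,10,11}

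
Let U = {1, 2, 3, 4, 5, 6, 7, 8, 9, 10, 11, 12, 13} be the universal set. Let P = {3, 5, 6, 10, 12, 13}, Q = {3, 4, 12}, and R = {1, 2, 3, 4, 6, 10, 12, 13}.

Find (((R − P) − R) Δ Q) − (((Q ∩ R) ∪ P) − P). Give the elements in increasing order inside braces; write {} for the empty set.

R − P = {1, 2, 4}
(R − P) − R = {}
((R − P) − R) Δ Q = {3, 4, 12}
Q ∩ R = {3, 4, 12}
(Q ∩ R) ∪ P = {3, 4, 5, 6, 10, 12, 13}
((Q ∩ R) ∪ P) − P = {4}
(((R − P) − R) Δ Q) − (((Q ∩ R) ∪ P) − P) = {3, 12}

{3, 12}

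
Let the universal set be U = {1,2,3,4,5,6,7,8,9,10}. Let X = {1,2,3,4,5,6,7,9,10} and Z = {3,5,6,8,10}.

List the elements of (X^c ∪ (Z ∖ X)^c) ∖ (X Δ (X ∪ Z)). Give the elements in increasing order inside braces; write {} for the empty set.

X^c = {8}
Z ∖ X = {8}
(Z ∖ X)^c = {1,2,3,4,5,6,7,9,10}
X^c ∪ (Z ∖ X)^c = {1,2,3,4,5,6,7,8,9,10}
X ∪ Z = {1,2,3,4,5,6,7,8,9,10}
X Δ (X ∪ Z) = {8}
(X^c ∪ (Z ∖ X)^c) ∖ (X Δ (X ∪ Z)) = {1,2,3,4,5,6,7,9,10}

{1,2,3,4,5,6,7,9,10}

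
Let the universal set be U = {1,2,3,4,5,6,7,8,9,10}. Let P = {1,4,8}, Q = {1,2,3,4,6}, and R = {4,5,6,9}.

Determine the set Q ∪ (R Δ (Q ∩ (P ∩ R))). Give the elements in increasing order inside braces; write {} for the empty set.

{1,2,3,4,5,6,9}

P ∩ R = {4}
Q ∩ (P ∩ R) = {4}
R Δ (Q ∩ (P ∩ R)) = {5,6,9}
Q ∪ (R Δ (Q ∩ (P ∩ R))) = {1,2,3,4,5,6,9}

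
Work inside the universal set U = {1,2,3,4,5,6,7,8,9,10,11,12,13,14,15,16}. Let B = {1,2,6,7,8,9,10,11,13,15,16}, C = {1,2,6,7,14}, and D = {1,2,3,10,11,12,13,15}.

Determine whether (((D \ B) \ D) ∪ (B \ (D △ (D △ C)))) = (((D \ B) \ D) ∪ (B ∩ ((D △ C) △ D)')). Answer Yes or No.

Yes

D \ B = {3,12}
(D \ B) \ D = {}
D △ C = {3,6,7,10,11,12,13,14,15}
D △ (D △ C) = {1,2,6,7,14}
B \ (D △ (D △ C)) = {8,9,10,11,13,15,16}
((D \ B) \ D) ∪ (B \ (D △ (D △ C))) = {8,9,10,11,13,15,16}
(D △ C) △ D = {1,2,6,7,14}
((D △ C) △ D)' = {3,4,5,8,9,10,11,12,13,15,16}
B ∩ ((D △ C) △ D)' = {8,9,10,11,13,15,16}
((D \ B) \ D) ∪ (B ∩ ((D △ C) △ D)') = {8,9,10,11,13,15,16}
Both equal {8,9,10,11,13,15,16}, so ((D \ B) \ D) ∪ (B \ (D △ (D △ C))) = ((D \ B) \ D) ∪ (B ∩ ((D △ C) △ D)').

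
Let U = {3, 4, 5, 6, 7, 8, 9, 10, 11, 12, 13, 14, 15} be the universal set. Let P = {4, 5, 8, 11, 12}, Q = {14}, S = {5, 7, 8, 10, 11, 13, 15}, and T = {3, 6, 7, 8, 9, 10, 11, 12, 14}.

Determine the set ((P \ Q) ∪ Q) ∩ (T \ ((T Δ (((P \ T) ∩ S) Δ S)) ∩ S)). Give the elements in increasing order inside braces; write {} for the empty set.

{8, 11, 12, 14}

P \ Q = {4, 5, 8, 11, 12}
(P \ Q) ∪ Q = {4, 5, 8, 11, 12, 14}
P \ T = {4, 5}
(P \ T) ∩ S = {5}
((P \ T) ∩ S) Δ S = {7, 8, 10, 11, 13, 15}
T Δ (((P \ T) ∩ S) Δ S) = {3, 6, 9, 12, 13, 14, 15}
(T Δ (((P \ T) ∩ S) Δ S)) ∩ S = {13, 15}
T \ ((T Δ (((P \ T) ∩ S) Δ S)) ∩ S) = {3, 6, 7, 8, 9, 10, 11, 12, 14}
((P \ Q) ∪ Q) ∩ (T \ ((T Δ (((P \ T) ∩ S) Δ S)) ∩ S)) = {8, 11, 12, 14}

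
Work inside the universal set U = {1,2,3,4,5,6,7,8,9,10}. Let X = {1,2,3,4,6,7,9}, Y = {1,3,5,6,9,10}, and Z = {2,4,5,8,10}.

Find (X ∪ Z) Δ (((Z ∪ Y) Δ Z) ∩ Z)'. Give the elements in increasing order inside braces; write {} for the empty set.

X ∪ Z = {1,2,3,4,5,6,7,8,9,10}
Z ∪ Y = {1,2,3,4,5,6,8,9,10}
(Z ∪ Y) Δ Z = {1,3,6,9}
((Z ∪ Y) Δ Z) ∩ Z = {}
(((Z ∪ Y) Δ Z) ∩ Z)' = {1,2,3,4,5,6,7,8,9,10}
(X ∪ Z) Δ (((Z ∪ Y) Δ Z) ∩ Z)' = {}

{}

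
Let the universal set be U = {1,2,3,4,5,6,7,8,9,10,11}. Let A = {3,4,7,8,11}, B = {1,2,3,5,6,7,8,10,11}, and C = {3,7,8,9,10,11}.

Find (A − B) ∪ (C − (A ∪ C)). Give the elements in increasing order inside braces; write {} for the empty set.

{4}

A − B = {4}
A ∪ C = {3,4,7,8,9,10,11}
C − (A ∪ C) = {}
(A − B) ∪ (C − (A ∪ C)) = {4}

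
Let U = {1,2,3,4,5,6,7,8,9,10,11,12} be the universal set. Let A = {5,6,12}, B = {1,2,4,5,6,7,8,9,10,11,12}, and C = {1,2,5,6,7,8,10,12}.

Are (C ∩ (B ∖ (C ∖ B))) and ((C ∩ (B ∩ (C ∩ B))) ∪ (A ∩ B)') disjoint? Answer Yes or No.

C ∖ B = {}
B ∖ (C ∖ B) = {1,2,4,5,6,7,8,9,10,11,12}
C ∩ (B ∖ (C ∖ B)) = {1,2,5,6,7,8,10,12}
C ∩ B = {1,2,5,6,7,8,10,12}
B ∩ (C ∩ B) = {1,2,5,6,7,8,10,12}
C ∩ (B ∩ (C ∩ B)) = {1,2,5,6,7,8,10,12}
A ∩ B = {5,6,12}
(A ∩ B)' = {1,2,3,4,7,8,9,10,11}
(C ∩ (B ∩ (C ∩ B))) ∪ (A ∩ B)' = {1,2,3,4,5,6,7,8,9,10,11,12}
1 lies in both, so they are not disjoint.

No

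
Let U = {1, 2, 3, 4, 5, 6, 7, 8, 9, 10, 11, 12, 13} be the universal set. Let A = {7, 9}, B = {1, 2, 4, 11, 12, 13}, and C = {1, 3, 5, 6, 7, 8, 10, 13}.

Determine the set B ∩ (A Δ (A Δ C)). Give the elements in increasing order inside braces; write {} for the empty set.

{1, 13}

A Δ C = {1, 3, 5, 6, 8, 9, 10, 13}
A Δ (A Δ C) = {1, 3, 5, 6, 7, 8, 10, 13}
B ∩ (A Δ (A Δ C)) = {1, 13}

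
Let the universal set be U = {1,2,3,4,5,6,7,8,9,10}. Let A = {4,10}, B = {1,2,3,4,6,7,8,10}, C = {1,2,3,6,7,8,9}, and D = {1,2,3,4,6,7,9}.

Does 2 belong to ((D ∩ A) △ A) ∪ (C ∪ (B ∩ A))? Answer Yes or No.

2 ∈ D and 2 ∉ A, so 2 ∉ D ∩ A
2 ∉ (D ∩ A) and 2 ∉ A, so 2 ∉ (D ∩ A) △ A
2 ∈ B and 2 ∉ A, so 2 ∉ B ∩ A
2 ∈ C and 2 ∉ (B ∩ A), so 2 ∈ C ∪ (B ∩ A)
2 ∉ ((D ∩ A) △ A) and 2 ∈ (C ∪ (B ∩ A)), so 2 ∈ ((D ∩ A) △ A) ∪ (C ∪ (B ∩ A))

Yes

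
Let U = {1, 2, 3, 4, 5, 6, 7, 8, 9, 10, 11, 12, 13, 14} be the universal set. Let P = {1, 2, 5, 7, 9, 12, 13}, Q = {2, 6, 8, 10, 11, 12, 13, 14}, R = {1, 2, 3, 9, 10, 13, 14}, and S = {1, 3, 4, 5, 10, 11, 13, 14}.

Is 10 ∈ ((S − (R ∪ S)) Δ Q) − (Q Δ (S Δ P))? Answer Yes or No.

Yes

10 ∈ R and 10 ∈ S, so 10 ∈ R ∪ S
10 ∈ S and 10 ∈ (R ∪ S), so 10 ∉ S − (R ∪ S)
10 ∉ (S − (R ∪ S)) and 10 ∈ Q, so 10 ∈ (S − (R ∪ S)) Δ Q
10 ∈ S and 10 ∉ P, so 10 ∈ S Δ P
10 ∈ Q and 10 ∈ (S Δ P), so 10 ∉ Q Δ (S Δ P)
10 ∈ ((S − (R ∪ S)) Δ Q) and 10 ∉ (Q Δ (S Δ P)), so 10 ∈ ((S − (R ∪ S)) Δ Q) − (Q Δ (S Δ P))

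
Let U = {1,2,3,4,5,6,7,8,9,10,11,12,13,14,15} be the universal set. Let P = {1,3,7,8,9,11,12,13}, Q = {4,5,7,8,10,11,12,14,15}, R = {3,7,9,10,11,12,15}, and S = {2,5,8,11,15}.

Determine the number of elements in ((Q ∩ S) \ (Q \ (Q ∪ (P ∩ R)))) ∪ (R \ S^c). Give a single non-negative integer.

4

Q ∩ S = {5,8,11,15}
P ∩ R = {3,7,9,11,12}
Q ∪ (P ∩ R) = {3,4,5,7,8,9,10,11,12,14,15}
Q \ (Q ∪ (P ∩ R)) = {}
(Q ∩ S) \ (Q \ (Q ∪ (P ∩ R))) = {5,8,11,15}
S^c = {1,3,4,6,7,9,10,12,13,14}
R \ S^c = {11,15}
((Q ∩ S) \ (Q \ (Q ∪ (P ∩ R)))) ∪ (R \ S^c) = {5,8,11,15}
|((Q ∩ S) \ (Q \ (Q ∪ (P ∩ R)))) ∪ (R \ S^c)| = 4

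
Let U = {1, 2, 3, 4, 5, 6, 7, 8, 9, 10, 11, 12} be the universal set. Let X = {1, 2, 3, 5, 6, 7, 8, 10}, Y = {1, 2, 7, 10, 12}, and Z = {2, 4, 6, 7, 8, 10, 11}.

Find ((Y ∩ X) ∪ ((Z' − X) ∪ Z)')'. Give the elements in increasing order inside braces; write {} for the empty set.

{4, 6, 8, 9, 11, 12}

Y ∩ X = {1, 2, 7, 10}
Z' = {1, 3, 5, 9, 12}
Z' − X = {9, 12}
(Z' − X) ∪ Z = {2, 4, 6, 7, 8, 9, 10, 11, 12}
((Z' − X) ∪ Z)' = {1, 3, 5}
(Y ∩ X) ∪ ((Z' − X) ∪ Z)' = {1, 2, 3, 5, 7, 10}
((Y ∩ X) ∪ ((Z' − X) ∪ Z)')' = {4, 6, 8, 9, 11, 12}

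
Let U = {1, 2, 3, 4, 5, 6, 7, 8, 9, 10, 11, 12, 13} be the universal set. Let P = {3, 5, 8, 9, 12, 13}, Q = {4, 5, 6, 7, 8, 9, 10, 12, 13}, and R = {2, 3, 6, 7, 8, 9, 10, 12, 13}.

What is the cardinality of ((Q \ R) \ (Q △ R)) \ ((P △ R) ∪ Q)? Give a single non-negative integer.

Q \ R = {4, 5}
Q △ R = {2, 3, 4, 5}
(Q \ R) \ (Q △ R) = {}
P △ R = {2, 5, 6, 7, 10}
(P △ R) ∪ Q = {2, 4, 5, 6, 7, 8, 9, 10, 12, 13}
((Q \ R) \ (Q △ R)) \ ((P △ R) ∪ Q) = {}
|((Q \ R) \ (Q △ R)) \ ((P △ R) ∪ Q)| = 0

0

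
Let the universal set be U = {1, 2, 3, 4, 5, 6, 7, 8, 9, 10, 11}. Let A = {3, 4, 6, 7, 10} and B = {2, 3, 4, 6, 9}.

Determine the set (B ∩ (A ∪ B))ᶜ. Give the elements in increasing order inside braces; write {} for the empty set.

A ∪ B = {2, 3, 4, 6, 7, 9, 10}
B ∩ (A ∪ B) = {2, 3, 4, 6, 9}
(B ∩ (A ∪ B))ᶜ = {1, 5, 7, 8, 10, 11}

{1, 5, 7, 8, 10, 11}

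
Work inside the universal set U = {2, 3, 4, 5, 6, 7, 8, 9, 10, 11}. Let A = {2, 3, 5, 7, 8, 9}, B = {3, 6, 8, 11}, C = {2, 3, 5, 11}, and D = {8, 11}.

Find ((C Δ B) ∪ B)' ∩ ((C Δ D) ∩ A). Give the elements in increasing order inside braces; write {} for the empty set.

{}

C Δ B = {2, 5, 6, 8}
(C Δ B) ∪ B = {2, 3, 5, 6, 8, 11}
((C Δ B) ∪ B)' = {4, 7, 9, 10}
C Δ D = {2, 3, 5, 8}
(C Δ D) ∩ A = {2, 3, 5, 8}
((C Δ B) ∪ B)' ∩ ((C Δ D) ∩ A) = {}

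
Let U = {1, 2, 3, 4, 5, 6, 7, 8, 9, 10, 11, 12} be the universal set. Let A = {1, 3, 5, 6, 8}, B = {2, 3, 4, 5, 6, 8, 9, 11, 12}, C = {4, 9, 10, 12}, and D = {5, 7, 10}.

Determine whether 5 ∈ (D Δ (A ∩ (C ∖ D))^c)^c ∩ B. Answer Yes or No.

Yes

5 ∉ C and 5 ∈ D, so 5 ∉ C ∖ D
5 ∈ A and 5 ∉ (C ∖ D), so 5 ∉ A ∩ (C ∖ D)
5 ∈ (A ∩ (C ∖ D))^c since 5 ∉ (A ∩ (C ∖ D))
5 ∈ D and 5 ∈ (A ∩ (C ∖ D))^c, so 5 ∉ D Δ (A ∩ (C ∖ D))^c
5 ∈ (D Δ (A ∩ (C ∖ D))^c)^c since 5 ∉ (D Δ (A ∩ (C ∖ D))^c)
5 ∈ (D Δ (A ∩ (C ∖ D))^c)^c and 5 ∈ B, so 5 ∈ (D Δ (A ∩ (C ∖ D))^c)^c ∩ B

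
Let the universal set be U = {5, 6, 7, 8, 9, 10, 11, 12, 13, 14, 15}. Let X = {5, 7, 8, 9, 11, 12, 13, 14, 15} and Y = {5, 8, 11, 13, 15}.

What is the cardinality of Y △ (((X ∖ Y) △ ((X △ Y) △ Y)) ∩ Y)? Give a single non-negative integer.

X ∖ Y = {7, 9, 12, 14}
X △ Y = {7, 9, 12, 14}
(X △ Y) △ Y = {5, 7, 8, 9, 11, 12, 13, 14, 15}
(X ∖ Y) △ ((X △ Y) △ Y) = {5, 8, 11, 13, 15}
((X ∖ Y) △ ((X △ Y) △ Y)) ∩ Y = {5, 8, 11, 13, 15}
Y △ (((X ∖ Y) △ ((X △ Y) △ Y)) ∩ Y) = {}
|Y △ (((X ∖ Y) △ ((X △ Y) △ Y)) ∩ Y)| = 0

0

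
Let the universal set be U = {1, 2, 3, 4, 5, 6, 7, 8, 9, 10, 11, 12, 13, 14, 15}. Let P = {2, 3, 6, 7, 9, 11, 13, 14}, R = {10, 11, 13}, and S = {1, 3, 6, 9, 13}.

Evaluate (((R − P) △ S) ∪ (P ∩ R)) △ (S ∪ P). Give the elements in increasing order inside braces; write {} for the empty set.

{2, 7, 10, 14}

R − P = {10}
(R − P) △ S = {1, 3, 6, 9, 10, 13}
P ∩ R = {11, 13}
((R − P) △ S) ∪ (P ∩ R) = {1, 3, 6, 9, 10, 11, 13}
S ∪ P = {1, 2, 3, 6, 7, 9, 11, 13, 14}
(((R − P) △ S) ∪ (P ∩ R)) △ (S ∪ P) = {2, 7, 10, 14}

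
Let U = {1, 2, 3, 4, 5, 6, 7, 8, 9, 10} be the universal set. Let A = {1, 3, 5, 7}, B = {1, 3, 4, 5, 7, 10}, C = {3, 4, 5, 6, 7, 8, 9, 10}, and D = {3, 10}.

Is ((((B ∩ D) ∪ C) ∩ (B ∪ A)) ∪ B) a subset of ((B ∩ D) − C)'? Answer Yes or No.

B ∩ D = {3, 10}
(B ∩ D) ∪ C = {3, 4, 5, 6, 7, 8, 9, 10}
B ∪ A = {1, 3, 4, 5, 7, 10}
((B ∩ D) ∪ C) ∩ (B ∪ A) = {3, 4, 5, 7, 10}
(((B ∩ D) ∪ C) ∩ (B ∪ A)) ∪ B = {1, 3, 4, 5, 7, 10}
(B ∩ D) − C = {}
((B ∩ D) − C)' = {1, 2, 3, 4, 5, 6, 7, 8, 9, 10}
Every element of {1, 3, 4, 5, 7, 10} is in {1, 2, 3, 4, 5, 6, 7, 8, 9, 10}, so (((B ∩ D) ∪ C) ∩ (B ∪ A)) ∪ B ⊆ ((B ∩ D) − C)'.

Yes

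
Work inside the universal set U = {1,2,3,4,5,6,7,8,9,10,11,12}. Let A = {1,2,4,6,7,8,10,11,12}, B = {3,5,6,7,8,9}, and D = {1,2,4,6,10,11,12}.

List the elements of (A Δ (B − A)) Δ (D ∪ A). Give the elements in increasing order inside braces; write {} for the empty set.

{3,5,9}

B − A = {3,5,9}
A Δ (B − A) = {1,2,3,4,5,6,7,8,9,10,11,12}
D ∪ A = {1,2,4,6,7,8,10,11,12}
(A Δ (B − A)) Δ (D ∪ A) = {3,5,9}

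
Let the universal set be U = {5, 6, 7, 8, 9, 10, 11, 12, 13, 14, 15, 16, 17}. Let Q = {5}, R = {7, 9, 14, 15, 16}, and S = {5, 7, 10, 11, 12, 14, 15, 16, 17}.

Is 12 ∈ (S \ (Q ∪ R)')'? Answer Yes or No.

12 ∉ Q and 12 ∉ R, so 12 ∉ Q ∪ R
12 ∈ (Q ∪ R)' since 12 ∉ (Q ∪ R)
12 ∈ S and 12 ∈ (Q ∪ R)', so 12 ∉ S \ (Q ∪ R)'
12 ∈ (S \ (Q ∪ R)')' since 12 ∉ (S \ (Q ∪ R)')

Yes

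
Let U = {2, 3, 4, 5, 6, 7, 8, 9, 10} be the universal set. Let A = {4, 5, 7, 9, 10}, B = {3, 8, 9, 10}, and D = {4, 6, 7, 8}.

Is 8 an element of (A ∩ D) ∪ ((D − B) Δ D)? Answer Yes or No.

Yes

8 ∉ A and 8 ∈ D, so 8 ∉ A ∩ D
8 ∈ D and 8 ∈ B, so 8 ∉ D − B
8 ∉ (D − B) and 8 ∈ D, so 8 ∈ (D − B) Δ D
8 ∉ (A ∩ D) and 8 ∈ ((D − B) Δ D), so 8 ∈ (A ∩ D) ∪ ((D − B) Δ D)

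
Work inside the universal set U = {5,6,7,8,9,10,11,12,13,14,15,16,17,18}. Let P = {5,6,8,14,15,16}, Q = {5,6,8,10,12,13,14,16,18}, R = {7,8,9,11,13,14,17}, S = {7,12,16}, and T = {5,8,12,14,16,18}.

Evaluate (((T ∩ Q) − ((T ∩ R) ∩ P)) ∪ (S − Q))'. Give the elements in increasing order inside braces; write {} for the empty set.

T ∩ Q = {5,8,12,14,16,18}
T ∩ R = {8,14}
(T ∩ R) ∩ P = {8,14}
(T ∩ Q) − ((T ∩ R) ∩ P) = {5,12,16,18}
S − Q = {7}
((T ∩ Q) − ((T ∩ R) ∩ P)) ∪ (S − Q) = {5,7,12,16,18}
(((T ∩ Q) − ((T ∩ R) ∩ P)) ∪ (S − Q))' = {6,8,9,10,11,13,14,15,17}

{6,8,9,10,11,13,14,15,17}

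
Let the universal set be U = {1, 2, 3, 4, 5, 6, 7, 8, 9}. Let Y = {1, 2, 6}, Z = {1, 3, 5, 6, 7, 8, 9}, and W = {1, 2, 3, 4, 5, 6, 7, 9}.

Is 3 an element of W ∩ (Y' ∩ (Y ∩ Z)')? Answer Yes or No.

3 ∉ Y, so 3 ∈ Y'
3 ∉ Y and 3 ∈ Z, so 3 ∉ Y ∩ Z
3 ∈ (Y ∩ Z)' since 3 ∉ (Y ∩ Z)
3 ∈ Y' and 3 ∈ (Y ∩ Z)', so 3 ∈ Y' ∩ (Y ∩ Z)'
3 ∈ W and 3 ∈ (Y' ∩ (Y ∩ Z)'), so 3 ∈ W ∩ (Y' ∩ (Y ∩ Z)')

Yes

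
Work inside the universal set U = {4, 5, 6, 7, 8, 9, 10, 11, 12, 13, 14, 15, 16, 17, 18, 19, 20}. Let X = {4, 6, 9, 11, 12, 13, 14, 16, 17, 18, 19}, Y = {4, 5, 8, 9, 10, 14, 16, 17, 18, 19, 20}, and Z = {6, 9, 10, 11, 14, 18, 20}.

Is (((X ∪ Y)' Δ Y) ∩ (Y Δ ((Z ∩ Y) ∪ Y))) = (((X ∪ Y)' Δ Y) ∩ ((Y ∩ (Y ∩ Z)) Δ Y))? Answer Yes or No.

No

X ∪ Y = {4, 5, 6, 8, 9, 10, 11, 12, 13, 14, 16, 17, 18, 19, 20}
(X ∪ Y)' = {7, 15}
(X ∪ Y)' Δ Y = {4, 5, 7, 8, 9, 10, 14, 15, 16, 17, 18, 19, 20}
Z ∩ Y = {9, 10, 14, 18, 20}
(Z ∩ Y) ∪ Y = {4, 5, 8, 9, 10, 14, 16, 17, 18, 19, 20}
Y Δ ((Z ∩ Y) ∪ Y) = {}
((X ∪ Y)' Δ Y) ∩ (Y Δ ((Z ∩ Y) ∪ Y)) = {}
Y ∩ Z = {9, 10, 14, 18, 20}
Y ∩ (Y ∩ Z) = {9, 10, 14, 18, 20}
(Y ∩ (Y ∩ Z)) Δ Y = {4, 5, 8, 16, 17, 19}
((X ∪ Y)' Δ Y) ∩ ((Y ∩ (Y ∩ Z)) Δ Y) = {4, 5, 8, 16, 17, 19}
4 ∈ ((X ∪ Y)' Δ Y) ∩ ((Y ∩ (Y ∩ Z)) Δ Y) but 4 ∉ ((X ∪ Y)' Δ Y) ∩ (Y Δ ((Z ∩ Y) ∪ Y)), so they differ.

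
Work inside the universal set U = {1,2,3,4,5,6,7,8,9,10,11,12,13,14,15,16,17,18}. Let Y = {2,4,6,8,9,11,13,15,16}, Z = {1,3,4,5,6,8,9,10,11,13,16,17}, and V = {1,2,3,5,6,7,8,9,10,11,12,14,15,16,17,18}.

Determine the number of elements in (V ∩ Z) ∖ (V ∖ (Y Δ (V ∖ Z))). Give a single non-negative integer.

V ∩ Z = {1,3,5,6,8,9,10,11,16,17}
V ∖ Z = {2,7,12,14,15,18}
Y Δ (V ∖ Z) = {4,6,7,8,9,11,12,13,14,16,18}
V ∖ (Y Δ (V ∖ Z)) = {1,2,3,5,10,15,17}
(V ∩ Z) ∖ (V ∖ (Y Δ (V ∖ Z))) = {6,8,9,11,16}
|(V ∩ Z) ∖ (V ∖ (Y Δ (V ∖ Z)))| = 5

5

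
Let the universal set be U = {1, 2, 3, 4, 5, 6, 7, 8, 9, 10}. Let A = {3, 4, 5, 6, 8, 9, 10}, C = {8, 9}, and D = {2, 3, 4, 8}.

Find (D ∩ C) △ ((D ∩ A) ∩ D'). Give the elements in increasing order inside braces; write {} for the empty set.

{8}

D ∩ C = {8}
D ∩ A = {3, 4, 8}
D' = {1, 5, 6, 7, 9, 10}
(D ∩ A) ∩ D' = {}
(D ∩ C) △ ((D ∩ A) ∩ D') = {8}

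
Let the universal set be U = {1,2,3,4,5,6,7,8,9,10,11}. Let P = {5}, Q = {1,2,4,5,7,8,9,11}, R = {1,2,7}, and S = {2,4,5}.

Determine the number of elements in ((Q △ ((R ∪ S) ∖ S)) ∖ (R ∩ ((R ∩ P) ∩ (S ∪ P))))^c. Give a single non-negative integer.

R ∪ S = {1,2,4,5,7}
(R ∪ S) ∖ S = {1,7}
Q △ ((R ∪ S) ∖ S) = {2,4,5,8,9,11}
R ∩ P = {}
S ∪ P = {2,4,5}
(R ∩ P) ∩ (S ∪ P) = {}
R ∩ ((R ∩ P) ∩ (S ∪ P)) = {}
(Q △ ((R ∪ S) ∖ S)) ∖ (R ∩ ((R ∩ P) ∩ (S ∪ P))) = {2,4,5,8,9,11}
((Q △ ((R ∪ S) ∖ S)) ∖ (R ∩ ((R ∩ P) ∩ (S ∪ P))))^c = {1,3,6,7,10}
|((Q △ ((R ∪ S) ∖ S)) ∖ (R ∩ ((R ∩ P) ∩ (S ∪ P))))^c| = 5

5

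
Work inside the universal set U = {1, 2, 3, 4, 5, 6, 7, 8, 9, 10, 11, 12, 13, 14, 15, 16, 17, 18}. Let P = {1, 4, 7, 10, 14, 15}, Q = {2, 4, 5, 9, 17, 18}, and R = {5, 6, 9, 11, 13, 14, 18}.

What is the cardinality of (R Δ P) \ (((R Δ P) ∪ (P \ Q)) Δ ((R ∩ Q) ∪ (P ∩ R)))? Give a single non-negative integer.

3

R Δ P = {1, 4, 5, 6, 7, 9, 10, 11, 13, 15, 18}
P \ Q = {1, 7, 10, 14, 15}
(R Δ P) ∪ (P \ Q) = {1, 4, 5, 6, 7, 9, 10, 11, 13, 14, 15, 18}
R ∩ Q = {5, 9, 18}
P ∩ R = {14}
(R ∩ Q) ∪ (P ∩ R) = {5, 9, 14, 18}
((R Δ P) ∪ (P \ Q)) Δ ((R ∩ Q) ∪ (P ∩ R)) = {1, 4, 6, 7, 10, 11, 13, 15}
(R Δ P) \ (((R Δ P) ∪ (P \ Q)) Δ ((R ∩ Q) ∪ (P ∩ R))) = {5, 9, 18}
|(R Δ P) \ (((R Δ P) ∪ (P \ Q)) Δ ((R ∩ Q) ∪ (P ∩ R)))| = 3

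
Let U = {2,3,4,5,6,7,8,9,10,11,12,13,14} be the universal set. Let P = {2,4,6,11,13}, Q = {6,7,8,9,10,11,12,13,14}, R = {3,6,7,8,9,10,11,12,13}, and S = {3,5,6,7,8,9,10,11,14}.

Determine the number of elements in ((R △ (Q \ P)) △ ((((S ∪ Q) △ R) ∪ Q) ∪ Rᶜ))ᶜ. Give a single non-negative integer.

4

Q \ P = {7,8,9,10,12,14}
R △ (Q \ P) = {3,6,11,13,14}
S ∪ Q = {3,5,6,7,8,9,10,11,12,13,14}
(S ∪ Q) △ R = {5,14}
((S ∪ Q) △ R) ∪ Q = {5,6,7,8,9,10,11,12,13,14}
Rᶜ = {2,4,5,14}
(((S ∪ Q) △ R) ∪ Q) ∪ Rᶜ = {2,4,5,6,7,8,9,10,11,12,13,14}
(R △ (Q \ P)) △ ((((S ∪ Q) △ R) ∪ Q) ∪ Rᶜ) = {2,3,4,5,7,8,9,10,12}
((R △ (Q \ P)) △ ((((S ∪ Q) △ R) ∪ Q) ∪ Rᶜ))ᶜ = {6,11,13,14}
|((R △ (Q \ P)) △ ((((S ∪ Q) △ R) ∪ Q) ∪ Rᶜ))ᶜ| = 4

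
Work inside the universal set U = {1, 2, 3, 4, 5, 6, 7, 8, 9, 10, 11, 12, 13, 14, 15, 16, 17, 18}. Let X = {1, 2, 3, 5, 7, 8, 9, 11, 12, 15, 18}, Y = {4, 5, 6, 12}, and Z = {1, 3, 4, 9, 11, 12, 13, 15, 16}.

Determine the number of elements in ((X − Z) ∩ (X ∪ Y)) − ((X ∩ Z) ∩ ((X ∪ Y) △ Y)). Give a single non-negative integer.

X − Z = {2, 5, 7, 8, 18}
X ∪ Y = {1, 2, 3, 4, 5, 6, 7, 8, 9, 11, 12, 15, 18}
(X − Z) ∩ (X ∪ Y) = {2, 5, 7, 8, 18}
X ∩ Z = {1, 3, 9, 11, 12, 15}
(X ∪ Y) △ Y = {1, 2, 3, 7, 8, 9, 11, 15, 18}
(X ∩ Z) ∩ ((X ∪ Y) △ Y) = {1, 3, 9, 11, 15}
((X − Z) ∩ (X ∪ Y)) − ((X ∩ Z) ∩ ((X ∪ Y) △ Y)) = {2, 5, 7, 8, 18}
|((X − Z) ∩ (X ∪ Y)) − ((X ∩ Z) ∩ ((X ∪ Y) △ Y))| = 5

5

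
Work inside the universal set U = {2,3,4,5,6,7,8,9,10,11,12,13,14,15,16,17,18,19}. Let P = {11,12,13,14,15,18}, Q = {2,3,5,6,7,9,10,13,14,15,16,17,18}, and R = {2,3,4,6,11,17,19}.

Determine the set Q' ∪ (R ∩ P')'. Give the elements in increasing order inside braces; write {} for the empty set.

Q' = {4,8,11,12,19}
P' = {2,3,4,5,6,7,8,9,10,16,17,19}
R ∩ P' = {2,3,4,6,17,19}
(R ∩ P')' = {5,7,8,9,10,11,12,13,14,15,16,18}
Q' ∪ (R ∩ P')' = {4,5,7,8,9,10,11,12,13,14,15,16,18,19}

{4,5,7,8,9,10,11,12,13,14,15,16,18,19}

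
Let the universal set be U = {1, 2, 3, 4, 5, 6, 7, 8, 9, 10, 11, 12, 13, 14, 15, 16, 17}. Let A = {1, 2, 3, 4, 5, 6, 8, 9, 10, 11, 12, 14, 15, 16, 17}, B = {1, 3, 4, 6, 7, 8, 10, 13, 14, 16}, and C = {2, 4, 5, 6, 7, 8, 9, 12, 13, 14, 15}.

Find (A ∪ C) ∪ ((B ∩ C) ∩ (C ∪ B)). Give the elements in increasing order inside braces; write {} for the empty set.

{1, 2, 3, 4, 5, 6, 7, 8, 9, 10, 11, 12, 13, 14, 15, 16, 17}

A ∪ C = {1, 2, 3, 4, 5, 6, 7, 8, 9, 10, 11, 12, 13, 14, 15, 16, 17}
B ∩ C = {4, 6, 7, 8, 13, 14}
C ∪ B = {1, 2, 3, 4, 5, 6, 7, 8, 9, 10, 12, 13, 14, 15, 16}
(B ∩ C) ∩ (C ∪ B) = {4, 6, 7, 8, 13, 14}
(A ∪ C) ∪ ((B ∩ C) ∩ (C ∪ B)) = {1, 2, 3, 4, 5, 6, 7, 8, 9, 10, 11, 12, 13, 14, 15, 16, 17}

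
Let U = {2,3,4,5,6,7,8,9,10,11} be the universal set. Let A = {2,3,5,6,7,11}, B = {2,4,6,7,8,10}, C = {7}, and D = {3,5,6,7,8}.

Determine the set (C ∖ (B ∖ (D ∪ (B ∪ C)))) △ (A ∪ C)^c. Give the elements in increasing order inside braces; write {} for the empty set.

B ∪ C = {2,4,6,7,8,10}
D ∪ (B ∪ C) = {2,3,4,5,6,7,8,10}
B ∖ (D ∪ (B ∪ C)) = {}
C ∖ (B ∖ (D ∪ (B ∪ C))) = {7}
A ∪ C = {2,3,5,6,7,11}
(A ∪ C)^c = {4,8,9,10}
(C ∖ (B ∖ (D ∪ (B ∪ C)))) △ (A ∪ C)^c = {4,7,8,9,10}

{4,7,8,9,10}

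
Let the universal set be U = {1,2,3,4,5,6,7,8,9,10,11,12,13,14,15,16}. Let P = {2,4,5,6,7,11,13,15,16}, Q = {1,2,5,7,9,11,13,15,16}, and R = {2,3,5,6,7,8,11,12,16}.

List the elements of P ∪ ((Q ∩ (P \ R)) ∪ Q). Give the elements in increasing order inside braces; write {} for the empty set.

{1,2,4,5,6,7,9,11,13,15,16}

P \ R = {4,13,15}
Q ∩ (P \ R) = {13,15}
(Q ∩ (P \ R)) ∪ Q = {1,2,5,7,9,11,13,15,16}
P ∪ ((Q ∩ (P \ R)) ∪ Q) = {1,2,4,5,6,7,9,11,13,15,16}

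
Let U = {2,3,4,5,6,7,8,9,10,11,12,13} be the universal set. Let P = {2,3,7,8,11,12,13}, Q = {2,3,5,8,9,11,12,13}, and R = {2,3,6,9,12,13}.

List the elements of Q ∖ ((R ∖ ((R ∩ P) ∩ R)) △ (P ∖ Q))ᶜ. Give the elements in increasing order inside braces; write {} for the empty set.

{9}

R ∩ P = {2,3,12,13}
(R ∩ P) ∩ R = {2,3,12,13}
R ∖ ((R ∩ P) ∩ R) = {6,9}
P ∖ Q = {7}
(R ∖ ((R ∩ P) ∩ R)) △ (P ∖ Q) = {6,7,9}
((R ∖ ((R ∩ P) ∩ R)) △ (P ∖ Q))ᶜ = {2,3,4,5,8,10,11,12,13}
Q ∖ ((R ∖ ((R ∩ P) ∩ R)) △ (P ∖ Q))ᶜ = {9}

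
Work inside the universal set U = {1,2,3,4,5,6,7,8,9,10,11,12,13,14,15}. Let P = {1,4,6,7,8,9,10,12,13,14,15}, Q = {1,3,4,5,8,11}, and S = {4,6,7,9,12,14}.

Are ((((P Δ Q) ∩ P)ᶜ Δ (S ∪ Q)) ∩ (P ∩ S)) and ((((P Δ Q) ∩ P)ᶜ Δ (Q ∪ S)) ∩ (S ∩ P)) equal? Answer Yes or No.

Yes

P Δ Q = {3,5,6,7,9,10,11,12,13,14,15}
(P Δ Q) ∩ P = {6,7,9,10,12,13,14,15}
((P Δ Q) ∩ P)ᶜ = {1,2,3,4,5,8,11}
S ∪ Q = {1,3,4,5,6,7,8,9,11,12,14}
((P Δ Q) ∩ P)ᶜ Δ (S ∪ Q) = {2,6,7,9,12,14}
P ∩ S = {4,6,7,9,12,14}
(((P Δ Q) ∩ P)ᶜ Δ (S ∪ Q)) ∩ (P ∩ S) = {6,7,9,12,14}
Q ∪ S = {1,3,4,5,6,7,8,9,11,12,14}
((P Δ Q) ∩ P)ᶜ Δ (Q ∪ S) = {2,6,7,9,12,14}
S ∩ P = {4,6,7,9,12,14}
(((P Δ Q) ∩ P)ᶜ Δ (Q ∪ S)) ∩ (S ∩ P) = {6,7,9,12,14}
Both equal {6,7,9,12,14}, so (((P Δ Q) ∩ P)ᶜ Δ (S ∪ Q)) ∩ (P ∩ S) = (((P Δ Q) ∩ P)ᶜ Δ (Q ∪ S)) ∩ (S ∩ P).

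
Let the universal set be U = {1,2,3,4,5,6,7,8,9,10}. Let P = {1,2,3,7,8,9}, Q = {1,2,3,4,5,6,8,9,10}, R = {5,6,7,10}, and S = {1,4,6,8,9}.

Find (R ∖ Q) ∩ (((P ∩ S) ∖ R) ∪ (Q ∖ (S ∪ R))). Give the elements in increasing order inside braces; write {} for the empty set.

{}

R ∖ Q = {7}
P ∩ S = {1,8,9}
(P ∩ S) ∖ R = {1,8,9}
S ∪ R = {1,4,5,6,7,8,9,10}
Q ∖ (S ∪ R) = {2,3}
((P ∩ S) ∖ R) ∪ (Q ∖ (S ∪ R)) = {1,2,3,8,9}
(R ∖ Q) ∩ (((P ∩ S) ∖ R) ∪ (Q ∖ (S ∪ R))) = {}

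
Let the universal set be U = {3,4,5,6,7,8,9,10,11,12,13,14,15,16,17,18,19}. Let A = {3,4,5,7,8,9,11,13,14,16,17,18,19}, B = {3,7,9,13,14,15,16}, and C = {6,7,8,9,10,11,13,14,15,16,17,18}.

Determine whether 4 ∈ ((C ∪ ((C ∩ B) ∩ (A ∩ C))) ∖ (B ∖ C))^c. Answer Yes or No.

Yes

4 ∉ C and 4 ∉ B, so 4 ∉ C ∩ B
4 ∈ A and 4 ∉ C, so 4 ∉ A ∩ C
4 ∉ (C ∩ B) and 4 ∉ (A ∩ C), so 4 ∉ (C ∩ B) ∩ (A ∩ C)
4 ∉ C and 4 ∉ ((C ∩ B) ∩ (A ∩ C)), so 4 ∉ C ∪ ((C ∩ B) ∩ (A ∩ C))
4 ∉ B and 4 ∉ C, so 4 ∉ B ∖ C
4 ∉ (C ∪ ((C ∩ B) ∩ (A ∩ C))) and 4 ∉ (B ∖ C), so 4 ∉ (C ∪ ((C ∩ B) ∩ (A ∩ C))) ∖ (B ∖ C)
4 ∈ ((C ∪ ((C ∩ B) ∩ (A ∩ C))) ∖ (B ∖ C))^c since 4 ∉ ((C ∪ ((C ∩ B) ∩ (A ∩ C))) ∖ (B ∖ C))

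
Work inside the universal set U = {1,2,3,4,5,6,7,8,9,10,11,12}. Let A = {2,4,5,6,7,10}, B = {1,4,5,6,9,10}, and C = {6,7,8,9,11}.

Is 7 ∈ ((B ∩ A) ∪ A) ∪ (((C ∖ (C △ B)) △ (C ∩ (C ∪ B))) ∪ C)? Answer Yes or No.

Yes

7 ∉ B and 7 ∈ A, so 7 ∉ B ∩ A
7 ∉ (B ∩ A) and 7 ∈ A, so 7 ∈ (B ∩ A) ∪ A
7 ∈ C and 7 ∉ B, so 7 ∈ C △ B
7 ∈ C and 7 ∈ (C △ B), so 7 ∉ C ∖ (C △ B)
7 ∈ C and 7 ∉ B, so 7 ∈ C ∪ B
7 ∈ C and 7 ∈ (C ∪ B), so 7 ∈ C ∩ (C ∪ B)
7 ∉ (C ∖ (C △ B)) and 7 ∈ (C ∩ (C ∪ B)), so 7 ∈ (C ∖ (C △ B)) △ (C ∩ (C ∪ B))
7 ∈ ((C ∖ (C △ B)) △ (C ∩ (C ∪ B))) and 7 ∈ C, so 7 ∈ ((C ∖ (C △ B)) △ (C ∩ (C ∪ B))) ∪ C
7 ∈ ((B ∩ A) ∪ A) and 7 ∈ (((C ∖ (C △ B)) △ (C ∩ (C ∪ B))) ∪ C), so 7 ∈ ((B ∩ A) ∪ A) ∪ (((C ∖ (C △ B)) △ (C ∩ (C ∪ B))) ∪ C)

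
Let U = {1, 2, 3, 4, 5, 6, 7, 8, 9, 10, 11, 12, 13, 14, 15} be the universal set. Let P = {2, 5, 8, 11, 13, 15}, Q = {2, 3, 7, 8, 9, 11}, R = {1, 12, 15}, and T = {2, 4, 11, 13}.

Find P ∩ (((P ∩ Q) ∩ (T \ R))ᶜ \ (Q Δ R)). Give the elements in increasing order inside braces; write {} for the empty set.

{5, 13}

P ∩ Q = {2, 8, 11}
T \ R = {2, 4, 11, 13}
(P ∩ Q) ∩ (T \ R) = {2, 11}
((P ∩ Q) ∩ (T \ R))ᶜ = {1, 3, 4, 5, 6, 7, 8, 9, 10, 12, 13, 14, 15}
Q Δ R = {1, 2, 3, 7, 8, 9, 11, 12, 15}
((P ∩ Q) ∩ (T \ R))ᶜ \ (Q Δ R) = {4, 5, 6, 10, 13, 14}
P ∩ (((P ∩ Q) ∩ (T \ R))ᶜ \ (Q Δ R)) = {5, 13}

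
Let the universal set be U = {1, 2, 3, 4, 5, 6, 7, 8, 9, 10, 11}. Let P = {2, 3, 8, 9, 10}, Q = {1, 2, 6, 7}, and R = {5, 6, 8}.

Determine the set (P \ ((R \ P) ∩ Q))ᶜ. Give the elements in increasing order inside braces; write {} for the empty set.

R \ P = {5, 6}
(R \ P) ∩ Q = {6}
P \ ((R \ P) ∩ Q) = {2, 3, 8, 9, 10}
(P \ ((R \ P) ∩ Q))ᶜ = {1, 4, 5, 6, 7, 11}

{1, 4, 5, 6, 7, 11}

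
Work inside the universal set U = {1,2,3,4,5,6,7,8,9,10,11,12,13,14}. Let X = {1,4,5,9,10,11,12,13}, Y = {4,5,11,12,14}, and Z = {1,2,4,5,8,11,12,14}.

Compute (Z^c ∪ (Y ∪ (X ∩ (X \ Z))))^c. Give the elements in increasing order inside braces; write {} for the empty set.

{1,2,8}

Z^c = {3,6,7,9,10,13}
X \ Z = {9,10,13}
X ∩ (X \ Z) = {9,10,13}
Y ∪ (X ∩ (X \ Z)) = {4,5,9,10,11,12,13,14}
Z^c ∪ (Y ∪ (X ∩ (X \ Z))) = {3,4,5,6,7,9,10,11,12,13,14}
(Z^c ∪ (Y ∪ (X ∩ (X \ Z))))^c = {1,2,8}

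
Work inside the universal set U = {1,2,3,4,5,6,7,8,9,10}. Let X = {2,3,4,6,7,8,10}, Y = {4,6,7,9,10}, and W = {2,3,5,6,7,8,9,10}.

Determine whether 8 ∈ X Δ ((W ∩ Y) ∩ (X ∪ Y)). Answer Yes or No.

8 ∈ W and 8 ∉ Y, so 8 ∉ W ∩ Y
8 ∈ X and 8 ∉ Y, so 8 ∈ X ∪ Y
8 ∉ (W ∩ Y) and 8 ∈ (X ∪ Y), so 8 ∉ (W ∩ Y) ∩ (X ∪ Y)
8 ∈ X and 8 ∉ ((W ∩ Y) ∩ (X ∪ Y)), so 8 ∈ X Δ ((W ∩ Y) ∩ (X ∪ Y))

Yes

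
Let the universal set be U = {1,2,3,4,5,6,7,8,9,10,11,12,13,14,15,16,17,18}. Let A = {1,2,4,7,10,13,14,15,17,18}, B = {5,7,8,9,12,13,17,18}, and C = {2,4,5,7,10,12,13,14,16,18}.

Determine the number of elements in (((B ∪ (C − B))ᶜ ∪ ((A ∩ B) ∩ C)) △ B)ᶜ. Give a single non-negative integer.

8

C − B = {2,4,10,14,16}
B ∪ (C − B) = {2,4,5,7,8,9,10,12,13,14,16,17,18}
(B ∪ (C − B))ᶜ = {1,3,6,11,15}
A ∩ B = {7,13,17,18}
(A ∩ B) ∩ C = {7,13,18}
(B ∪ (C − B))ᶜ ∪ ((A ∩ B) ∩ C) = {1,3,6,7,11,13,15,18}
((B ∪ (C − B))ᶜ ∪ ((A ∩ B) ∩ C)) △ B = {1,3,5,6,8,9,11,12,15,17}
(((B ∪ (C − B))ᶜ ∪ ((A ∩ B) ∩ C)) △ B)ᶜ = {2,4,7,10,13,14,16,18}
|(((B ∪ (C − B))ᶜ ∪ ((A ∩ B) ∩ C)) △ B)ᶜ| = 8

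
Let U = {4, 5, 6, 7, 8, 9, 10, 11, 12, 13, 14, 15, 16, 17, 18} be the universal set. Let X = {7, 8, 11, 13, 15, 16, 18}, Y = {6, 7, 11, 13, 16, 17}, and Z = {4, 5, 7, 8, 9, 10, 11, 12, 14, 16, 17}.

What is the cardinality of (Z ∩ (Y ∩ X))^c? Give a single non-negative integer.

Y ∩ X = {7, 11, 13, 16}
Z ∩ (Y ∩ X) = {7, 11, 16}
(Z ∩ (Y ∩ X))^c = {4, 5, 6, 8, 9, 10, 12, 13, 14, 15, 17, 18}
|(Z ∩ (Y ∩ X))^c| = 12

12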